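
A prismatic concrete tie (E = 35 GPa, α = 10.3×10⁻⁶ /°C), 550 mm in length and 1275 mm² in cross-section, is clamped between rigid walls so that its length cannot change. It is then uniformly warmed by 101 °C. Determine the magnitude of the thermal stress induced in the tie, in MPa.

σ ≈ 36.4 MPa (compressive)

With length fixed, the mechanical strain must cancel the thermal strain αΔT = 10.3×10⁻⁶ × 101 = 1040.3×10⁻⁶.
Hence σ = E·αΔT = 35×10³ × 1040.3×10⁻⁶ = 36.41 MPa, compressive.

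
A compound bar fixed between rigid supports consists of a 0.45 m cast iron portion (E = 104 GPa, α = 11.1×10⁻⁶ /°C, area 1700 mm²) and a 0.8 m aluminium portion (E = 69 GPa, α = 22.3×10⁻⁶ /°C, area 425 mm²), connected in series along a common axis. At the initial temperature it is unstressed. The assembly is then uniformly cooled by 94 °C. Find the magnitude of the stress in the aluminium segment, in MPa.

Free thermal contraction of the whole bar: Σ αᵢΔT Lᵢ = 11.1×10⁻⁶×94×450 + 22.3×10⁻⁶×94×800 = 2.146 mm.
The walls prevent any net length change, so an axial force P (same in every segment) develops. Compatibility: P · Σ Lᵢ/(AᵢEᵢ) = δ_free.
Σ Lᵢ/(AᵢEᵢ) = 450/(1700×104×10³) + 800/(425×69×10³) = 2.983×10⁻⁵ mm/N.
P = 2.146 / 2.983×10⁻⁵ = 71970 N = 71.97 kN, tensile.
σ_{aluminium} = P / A = 71970 / 425 = 169.3 MPa.

σ ≈ 169 MPa (tensile)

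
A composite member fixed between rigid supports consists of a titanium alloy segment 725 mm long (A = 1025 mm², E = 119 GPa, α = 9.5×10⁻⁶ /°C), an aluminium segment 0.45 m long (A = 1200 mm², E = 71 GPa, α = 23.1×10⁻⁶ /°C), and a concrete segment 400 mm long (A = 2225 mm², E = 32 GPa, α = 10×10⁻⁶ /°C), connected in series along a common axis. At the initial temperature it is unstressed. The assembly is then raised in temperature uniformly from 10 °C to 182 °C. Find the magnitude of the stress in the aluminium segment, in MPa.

σ ≈ 181 MPa (compressive)

With the walls removed the bar would change length by δ_free = Σ αᵢΔT Lᵢ = 9.5×10⁻⁶×172×725 + 23.1×10⁻⁶×172×450 + 10×10⁻⁶×172×400 = 3.661 mm.
Since the ends are fixed, an axial force P builds up, equal in every segment, with P · Σ Lᵢ/(AᵢEᵢ) = δ_free.
Σ Lᵢ/(AᵢEᵢ) = 725/(1025×119×10³) + 450/(1200×71×10³) + 400/(2225×32×10³) = 1.684×10⁻⁵ mm/N.
P = 3.661 / 1.684×10⁻⁵ = 217300 N = 217.3 kN, compressive.
σ_{aluminium} = P / A = 217300 / 1200 = 181.1 MPa.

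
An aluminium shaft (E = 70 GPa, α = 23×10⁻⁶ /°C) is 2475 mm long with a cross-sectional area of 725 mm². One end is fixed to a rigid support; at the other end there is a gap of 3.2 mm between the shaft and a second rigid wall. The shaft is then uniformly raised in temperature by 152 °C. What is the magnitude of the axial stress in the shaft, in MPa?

If the wall were absent the shaft would grow by αΔT L = 23×10⁻⁶ × 152 × 2475 = 8.653 mm.
This exceeds the 3.2 mm gap, so the wall pushes back. The portion of expansion that must be recovered elastically is δ_free − gap = 8.653 − 3.2 = 5.453 mm.
That suppressed elongation corresponds to σ = E·Δ/L = 70×10³ × 5.453/2475 = 154.2 MPa.

σ ≈ 154 MPa (compressive)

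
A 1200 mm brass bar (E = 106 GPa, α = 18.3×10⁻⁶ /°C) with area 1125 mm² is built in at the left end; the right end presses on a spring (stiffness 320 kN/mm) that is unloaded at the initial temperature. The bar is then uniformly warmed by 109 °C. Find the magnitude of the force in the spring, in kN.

P ≈ 182 kN

The unrestrained thermal change is αΔT L = 18.3×10⁻⁶ × 109 × 1200 = 2.394 mm.
Let P be the compressive force at the spring. The bar shortens elastically by PL/(AE) and the spring compresses by P/k; together these equal δ_free.
P [ L/(AE) + 1/k ] = δ_free → P [ 1200/(1125×106×10³) + 1/(320×10³) ] = 2.394.
P = 2.394 / 1.319×10⁻⁵ = 181500 N.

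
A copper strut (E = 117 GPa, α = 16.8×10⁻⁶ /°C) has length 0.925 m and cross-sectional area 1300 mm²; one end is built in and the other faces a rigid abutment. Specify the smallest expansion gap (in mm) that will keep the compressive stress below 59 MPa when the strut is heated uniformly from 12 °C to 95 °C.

Free expansion if unrestrained: δ_free = αΔT L = 16.8×10⁻⁶ × 83 × 925 = 1.29 mm.
A stress of 59 MPa corresponds to the wall pushing the strut back by σL/E = 59×925/(117×10³) = 0.4665 mm.
So the gap has to take up the difference, g_min = δ_free − σL/E = 1.29 − 0.4665 = 0.8234 mm.

g ≈ 0.823 mm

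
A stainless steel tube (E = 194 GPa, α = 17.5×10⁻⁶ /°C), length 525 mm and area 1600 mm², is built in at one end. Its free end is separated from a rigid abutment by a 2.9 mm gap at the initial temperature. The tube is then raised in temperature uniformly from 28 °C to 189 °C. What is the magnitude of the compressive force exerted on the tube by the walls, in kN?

P ≈ 0 kN

If the wall were absent the tube would grow by αΔT L = 17.5×10⁻⁶ × 161 × 525 = 1.479 mm.
Since δ_free = 1.48 mm is less than the 2.9 mm gap, the tube never touches the wall. No axial force develops.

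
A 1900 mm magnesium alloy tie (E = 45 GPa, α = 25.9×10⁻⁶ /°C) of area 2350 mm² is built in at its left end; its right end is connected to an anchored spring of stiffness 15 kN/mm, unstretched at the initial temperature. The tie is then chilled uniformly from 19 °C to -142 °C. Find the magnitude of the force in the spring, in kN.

P ≈ 93.6 kN

Free thermal contraction: δ_free = αΔT L = 25.9×10⁻⁶ × 161 × 1900 = 7.923 mm.
With a force P in the spring, the elastic change of the tie is PL/(AE) and that of the spring is P/k; compatibility requires their sum to equal δ_free.
So P = δ_free / [L/(AE) + 1/k] = 7.923 / [ 1900/(2350×45×10³) + 1/(15×10³) ].
P = 7.923 / 8.463×10⁻⁵ = 93610 N.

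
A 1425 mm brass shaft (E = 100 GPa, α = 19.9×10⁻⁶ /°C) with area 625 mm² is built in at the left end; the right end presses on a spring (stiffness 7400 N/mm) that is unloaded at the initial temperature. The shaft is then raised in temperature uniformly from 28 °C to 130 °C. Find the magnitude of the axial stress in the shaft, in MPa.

σ ≈ 29.3 MPa (compressive)

Free thermal expansion: δ_free = αΔT L = 19.9×10⁻⁶ × 102 × 1425 = 2.892 mm.
Let P be the compressive force at the spring. The shaft shortens elastically by PL/(AE) and the spring compresses by P/k; together these equal δ_free.
P [ L/(AE) + 1/k ] = δ_free → P [ 1425/(625×100×10³) + 1/(7400) ] = 2.892.
P = 2.892 / 0.0001579 = 18310 N.
σ = P/A = 18310/625 = 29.3 MPa.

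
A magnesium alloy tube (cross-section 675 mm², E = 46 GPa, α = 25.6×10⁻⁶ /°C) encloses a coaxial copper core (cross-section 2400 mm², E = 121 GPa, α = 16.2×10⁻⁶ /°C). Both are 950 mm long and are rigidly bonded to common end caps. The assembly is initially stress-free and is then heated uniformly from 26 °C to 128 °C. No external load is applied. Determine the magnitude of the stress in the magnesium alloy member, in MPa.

σ ≈ 39.8 MPa (compressive)

The magnesium alloy has the larger α, so on heating it would change length more than the copper if both were free. The rigid plates force a common final length, so the magnesium alloy is put into compression and the copper into tension, with equal and opposite forces P (no external load).
Setting the final lengths equal and cancelling L: (α₁ − α₂)ΔT = P/(A₁E₁) + P/(A₂E₂).
|α₁ − α₂|·ΔT = 9.4×10⁻⁶ × 102 = 0.0009588.
1/(A₁E₁) + 1/(A₂E₂) = 1/(675×46×10³) + 1/(2400×121×10³) = 3.565×10⁻⁸ N⁻¹.
P = 0.0009588 / 3.565×10⁻⁸ = 26900 N = 26.9 kN.
σ_{magnesium alloy} = P/A₁ = 26900/675 = 39.84 MPa, compressive.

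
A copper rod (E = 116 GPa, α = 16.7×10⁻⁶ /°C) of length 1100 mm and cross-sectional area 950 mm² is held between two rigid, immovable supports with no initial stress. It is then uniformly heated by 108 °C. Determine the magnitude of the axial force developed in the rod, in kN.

Full restraint means ε = 0, so the stress is σ = EαΔT = 116×10³ × 16.7×10⁻⁶ × 108 = 209.2 MPa.
Axial force P = σA = 209.2 × 950 = 198800 N = 198.8 kN, compressive.

P ≈ 199 kN (compressive)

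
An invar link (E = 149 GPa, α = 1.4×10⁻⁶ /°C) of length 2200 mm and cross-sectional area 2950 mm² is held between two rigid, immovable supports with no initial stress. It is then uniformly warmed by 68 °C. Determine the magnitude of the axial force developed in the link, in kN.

The ends cannot move, so σ = EαΔT = 149×10³ × 1.4×10⁻⁶ × 68 = 14.18 MPa.
P = AEαΔT = 2950 × 149×10³ × 1.4×10⁻⁶ × 68 = 41.85 kN (compressive).

P ≈ 41.8 kN (compressive)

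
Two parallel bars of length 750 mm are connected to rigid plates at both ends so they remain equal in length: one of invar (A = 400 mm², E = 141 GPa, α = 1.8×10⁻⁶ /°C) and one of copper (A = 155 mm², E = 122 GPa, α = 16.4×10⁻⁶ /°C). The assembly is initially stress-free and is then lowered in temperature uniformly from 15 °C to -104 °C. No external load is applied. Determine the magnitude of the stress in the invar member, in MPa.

Both members must finish at the same length. With the larger α, the copper tends to over-contract; the plates restrain it, putting the copper in tension and the invar in compression. With no external load the two internal forces are equal and opposite, magnitude P.
Equating the net (thermal + elastic) strains gives |α₁ − α₂|·ΔT = P·[1/(A₁E₁) + 1/(A₂E₂)].
|α₁ − α₂|·ΔT = 14.6×10⁻⁶ × 119 = 0.001737.
1/(A₁E₁) + 1/(A₂E₂) = 1/(400×141×10³) + 1/(155×122×10³) = 7.061×10⁻⁸ N⁻¹.
P = 0.001737 / 7.061×10⁻⁸ = 24600 N = 24.6 kN.
σ_{invar} = P/A₁ = 24600/400 = 61.51 MPa, compressive.

σ ≈ 61.5 MPa (compressive)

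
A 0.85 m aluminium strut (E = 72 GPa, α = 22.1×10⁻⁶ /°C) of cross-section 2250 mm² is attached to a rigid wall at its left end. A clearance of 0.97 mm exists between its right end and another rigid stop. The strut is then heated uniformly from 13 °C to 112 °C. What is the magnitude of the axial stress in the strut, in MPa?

σ ≈ 75.4 MPa (compressive)

Unrestrained expansion: δ_free = αΔT L = 22.1×10⁻⁶ × 99 × 850 = 1.86 mm.
The gap closes (δ_free > 0.97 mm) and the wall then resists a further 1.86 − 0.97 = 0.8897 mm of expansion.
That suppressed elongation corresponds to σ = E·Δ/L = 72×10³ × 0.8897/850 = 75.36 MPa.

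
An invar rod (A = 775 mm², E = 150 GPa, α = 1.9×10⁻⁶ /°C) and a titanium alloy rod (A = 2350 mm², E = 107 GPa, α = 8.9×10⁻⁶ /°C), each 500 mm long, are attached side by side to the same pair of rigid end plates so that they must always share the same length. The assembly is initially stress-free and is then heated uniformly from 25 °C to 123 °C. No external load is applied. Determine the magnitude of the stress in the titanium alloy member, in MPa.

σ ≈ 23.2 MPa (compressive)

The titanium alloy has the larger α, so on heating it would change length more than the invar if both were free. The rigid plates force a common final length, so the titanium alloy is put into compression and the invar into tension, with equal and opposite forces P (no external load).
Setting the final lengths equal and cancelling L: (α₁ − α₂)ΔT = P/(A₁E₁) + P/(A₂E₂).
|α₁ − α₂|·ΔT = 7×10⁻⁶ × 98 = 0.000686.
1/(A₁E₁) + 1/(A₂E₂) = 1/(775×150×10³) + 1/(2350×107×10³) = 1.258×10⁻⁸ N⁻¹.
P = 0.000686 / 1.258×10⁻⁸ = 54530 N = 54.53 kN.
σ_{titanium alloy} = P/A₂ = 54530/2350 = 23.21 MPa, compressive.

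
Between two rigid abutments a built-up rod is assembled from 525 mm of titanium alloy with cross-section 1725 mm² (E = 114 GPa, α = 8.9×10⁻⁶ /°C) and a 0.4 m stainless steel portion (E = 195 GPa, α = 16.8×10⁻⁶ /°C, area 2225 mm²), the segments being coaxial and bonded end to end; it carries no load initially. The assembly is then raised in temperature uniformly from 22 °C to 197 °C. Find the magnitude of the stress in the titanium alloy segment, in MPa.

If the supports were absent, the total length change would be Σ αᵢΔT Lᵢ = 8.9×10⁻⁶×175×525 + 16.8×10⁻⁶×175×400 = 1.994 mm.
The walls prevent any net length change, so an axial force P (same in every segment) develops. Compatibility: P · Σ Lᵢ/(AᵢEᵢ) = δ_free.
Σ Lᵢ/(AᵢEᵢ) = 525/(1725×114×10³) + 400/(2225×195×10³) = 3.592×10⁻⁶ mm/N.
Hence P = δ_free / Σ(L/AE) = 1.994/3.592×10⁻⁶ = 555.1 kN (compressive).
σ_{titanium alloy} = P / A = 555100 / 1725 = 321.8 MPa.

σ ≈ 322 MPa (compressive)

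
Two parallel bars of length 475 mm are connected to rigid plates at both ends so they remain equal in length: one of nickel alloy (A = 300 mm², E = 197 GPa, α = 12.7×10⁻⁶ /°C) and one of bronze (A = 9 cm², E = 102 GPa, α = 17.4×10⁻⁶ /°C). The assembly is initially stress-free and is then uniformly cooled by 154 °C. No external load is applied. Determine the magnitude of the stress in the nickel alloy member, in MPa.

σ ≈ 86.7 MPa (compressive)

Equilibrium of a rigid end plate with no external load gives equal and opposite internal forces ±P in the two members. Since α_{bronze} > α_{nickel alloy}, cooling drives the bronze into tension and the nickel alloy into compression.
Equating the net (thermal + elastic) strains gives |α₁ − α₂|·ΔT = P·[1/(A₁E₁) + 1/(A₂E₂)].
|α₁ − α₂|·ΔT = 4.7×10⁻⁶ × 154 = 0.0007238.
1/(A₁E₁) + 1/(A₂E₂) = 1/(300×197×10³) + 1/(900×102×10³) = 2.781×10⁻⁸ N⁻¹.
P = 0.0007238 / 2.781×10⁻⁸ = 26020 N = 26.02 kN.
σ_{nickel alloy} = P/A₁ = 26020/300 = 86.74 MPa, compressive.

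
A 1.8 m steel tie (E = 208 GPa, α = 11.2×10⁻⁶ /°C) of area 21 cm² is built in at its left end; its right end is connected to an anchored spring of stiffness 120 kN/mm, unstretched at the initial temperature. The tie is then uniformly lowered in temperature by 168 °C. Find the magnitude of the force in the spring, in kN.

The unrestrained thermal change is αΔT L = 11.2×10⁻⁶ × 168 × 1800 = 3.387 mm.
Let P be the tensile force in the spring. The tie extends elastically by PL/(AE) and the spring stretches by P/k; together these equal δ_free.
So P = δ_free / [L/(AE) + 1/k] = 3.387 / [ 1800/(2100×208×10³) + 1/(120×10³) ].
P = 3.387 / 1.245×10⁻⁵ = 271900 N.

P ≈ 272 kN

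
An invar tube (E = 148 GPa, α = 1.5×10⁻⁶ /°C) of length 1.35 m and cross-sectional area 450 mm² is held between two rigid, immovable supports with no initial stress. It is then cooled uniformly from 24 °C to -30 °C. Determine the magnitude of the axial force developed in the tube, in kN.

P ≈ 5.39 kN (tensile)

Full restraint means ε = 0, so the stress is σ = EαΔT = 148×10³ × 1.5×10⁻⁶ × 54 = 11.99 MPa.
Then P = σA = 11.99 × 450 mm² = 5.395 kN, tensile.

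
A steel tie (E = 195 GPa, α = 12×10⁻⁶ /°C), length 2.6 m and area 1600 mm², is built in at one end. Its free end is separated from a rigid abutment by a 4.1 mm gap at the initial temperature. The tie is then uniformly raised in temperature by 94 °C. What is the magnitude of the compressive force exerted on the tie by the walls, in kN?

If the wall were absent the tie would grow by αΔT L = 12×10⁻⁶ × 94 × 2600 = 2.933 mm.
Since δ_free = 2.93 mm is less than the 4.1 mm gap, the tie never touches the wall. No axial force develops.

P ≈ 0 kN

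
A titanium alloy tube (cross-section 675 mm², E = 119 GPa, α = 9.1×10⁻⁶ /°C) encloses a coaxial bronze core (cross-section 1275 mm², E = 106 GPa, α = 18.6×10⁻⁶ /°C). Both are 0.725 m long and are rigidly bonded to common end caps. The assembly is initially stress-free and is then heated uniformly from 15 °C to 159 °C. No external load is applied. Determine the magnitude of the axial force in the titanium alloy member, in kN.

P ≈ 68.9 kN (tensile in the titanium alloy)

Both members must finish at the same length. With the larger α, the bronze tends to over-expand; the plates restrain it, putting the bronze in compression and the titanium alloy in tension. With no external load the two internal forces are equal and opposite, magnitude P.
Setting the final lengths equal and cancelling L: (α₁ − α₂)ΔT = P/(A₁E₁) + P/(A₂E₂).
|α₁ − α₂|·ΔT = 9.5×10⁻⁶ × 144 = 0.001368.
1/(A₁E₁) + 1/(A₂E₂) = 1/(675×119×10³) + 1/(1275×106×10³) = 1.985×10⁻⁸ N⁻¹.
P = 0.001368 / 1.985×10⁻⁸ = 68920 N = 68.92 kN.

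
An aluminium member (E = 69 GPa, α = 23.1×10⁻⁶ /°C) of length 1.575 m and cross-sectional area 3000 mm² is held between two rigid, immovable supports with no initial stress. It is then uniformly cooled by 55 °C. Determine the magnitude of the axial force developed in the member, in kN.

P ≈ 263 kN (tensile)

The ends cannot move, so σ = EαΔT = 69×10³ × 23.1×10⁻⁶ × 55 = 87.66 MPa.
Axial force P = σA = 87.66 × 3000 = 263000 N = 263 kN, tensile.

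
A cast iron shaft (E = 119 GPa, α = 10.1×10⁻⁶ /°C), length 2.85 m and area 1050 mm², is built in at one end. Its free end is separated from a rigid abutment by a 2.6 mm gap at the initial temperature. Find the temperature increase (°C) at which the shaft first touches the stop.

ΔT ≈ 90.3 °C

Contact occurs when the free expansion equals the gap: αΔT L = 2.6 mm.
ΔT = 2.6 / (10.1×10⁻⁶ × 2850) = 90.32 °C.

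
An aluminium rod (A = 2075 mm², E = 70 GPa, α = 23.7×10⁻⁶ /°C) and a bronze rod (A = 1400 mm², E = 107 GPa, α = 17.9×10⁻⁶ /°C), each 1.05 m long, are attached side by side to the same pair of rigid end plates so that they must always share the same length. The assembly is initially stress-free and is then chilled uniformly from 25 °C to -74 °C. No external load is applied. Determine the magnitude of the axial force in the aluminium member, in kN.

Equilibrium of a rigid end plate with no external load gives equal and opposite internal forces ±P in the two members. Since α_{aluminium} > α_{bronze}, cooling drives the aluminium into tension and the bronze into compression.
Compatibility of the two members (thermal + elastic change equal): (α₁ − α₂)ΔT = P·[1/(A₁E₁) + 1/(A₂E₂)].
|α₁ − α₂|·ΔT = 5.8×10⁻⁶ × 99 = 0.0005742.
1/(A₁E₁) + 1/(A₂E₂) = 1/(2075×70×10³) + 1/(1400×107×10³) = 1.356×10⁻⁸ N⁻¹.
P = 0.0005742 / 1.356×10⁻⁸ = 42340 N = 42.34 kN.

P ≈ 42.3 kN (tensile in the aluminium)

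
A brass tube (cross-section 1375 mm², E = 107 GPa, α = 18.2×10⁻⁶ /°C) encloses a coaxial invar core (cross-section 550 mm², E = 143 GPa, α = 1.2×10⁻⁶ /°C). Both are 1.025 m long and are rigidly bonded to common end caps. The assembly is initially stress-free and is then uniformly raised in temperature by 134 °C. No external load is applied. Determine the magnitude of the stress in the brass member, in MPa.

Equilibrium of a rigid end plate with no external load gives equal and opposite internal forces ±P in the two members. Since α_{brass} > α_{invar}, heating drives the brass into compression and the invar into tension.
Compatibility of the two members (thermal + elastic change equal): (α₁ − α₂)ΔT = P·[1/(A₁E₁) + 1/(A₂E₂)].
|α₁ − α₂|·ΔT = 17×10⁻⁶ × 134 = 0.002278.
1/(A₁E₁) + 1/(A₂E₂) = 1/(1375×107×10³) + 1/(550×143×10³) = 1.951×10⁻⁸ N⁻¹.
So P = 0.002278 / 1.951×10⁻⁸ = 116.8 kN.
σ_{brass} = P/A₁ = 116800/1375 = 84.91 MPa, compressive.

σ ≈ 84.9 MPa (compressive)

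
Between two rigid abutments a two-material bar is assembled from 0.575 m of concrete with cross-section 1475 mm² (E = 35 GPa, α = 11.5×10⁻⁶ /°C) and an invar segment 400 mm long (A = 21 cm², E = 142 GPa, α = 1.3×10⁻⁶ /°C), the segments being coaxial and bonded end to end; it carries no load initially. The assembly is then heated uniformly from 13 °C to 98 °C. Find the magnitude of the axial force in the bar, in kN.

P ≈ 48.6 kN (compressive)

With the walls removed the bar would change length by δ_free = Σ αᵢΔT Lᵢ = 11.5×10⁻⁶×85×575 + 1.3×10⁻⁶×85×400 = 0.6063 mm.
The rigid supports impose zero overall length change; the single axial force P common to all segments must satisfy P Σ Lᵢ/(AᵢEᵢ) = δ_free.
The series flexibility is Σ Lᵢ/(AᵢEᵢ) = 575/(1475×35×10³) + 400/(2100×142×10³) = 1.248×10⁻⁵ mm/N.
P = 0.6063 / 1.248×10⁻⁵ = 48580 N = 48.58 kN, compressive.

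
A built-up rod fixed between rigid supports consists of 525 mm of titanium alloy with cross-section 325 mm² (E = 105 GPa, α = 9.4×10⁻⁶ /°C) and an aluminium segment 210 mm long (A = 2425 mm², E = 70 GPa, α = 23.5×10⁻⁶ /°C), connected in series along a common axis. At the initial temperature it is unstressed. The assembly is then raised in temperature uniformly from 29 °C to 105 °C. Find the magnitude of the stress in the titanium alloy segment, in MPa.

With the walls removed the bar would change length by δ_free = Σ αᵢΔT Lᵢ = 9.4×10⁻⁶×76×525 + 23.5×10⁻⁶×76×210 = 0.7501 mm.
Since the ends are fixed, an axial force P builds up, equal in every segment, with P · Σ Lᵢ/(AᵢEᵢ) = δ_free.
The series flexibility is Σ Lᵢ/(AᵢEᵢ) = 525/(325×105×10³) + 210/(2425×70×10³) = 1.662×10⁻⁵ mm/N.
So P = 0.7501 / 1.662×10⁻⁵ = 45.13 kN, compressive.
σ_{titanium alloy} = P / A = 45130 / 325 = 138.9 MPa.

σ ≈ 139 MPa (compressive)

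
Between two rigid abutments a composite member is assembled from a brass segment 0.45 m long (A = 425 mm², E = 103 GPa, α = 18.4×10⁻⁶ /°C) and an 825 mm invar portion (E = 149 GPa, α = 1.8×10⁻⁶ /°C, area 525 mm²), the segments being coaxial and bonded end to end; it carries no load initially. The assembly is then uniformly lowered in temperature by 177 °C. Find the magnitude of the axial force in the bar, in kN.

P ≈ 83 kN (tensile)

With the walls removed the bar would change length by δ_free = Σ αᵢΔT Lᵢ = 18.4×10⁻⁶×177×450 + 1.8×10⁻⁶×177×825 = 1.728 mm.
Since the ends are fixed, an axial force P builds up, equal in every segment, with P · Σ Lᵢ/(AᵢEᵢ) = δ_free.
The series flexibility is Σ Lᵢ/(AᵢEᵢ) = 450/(425×103×10³) + 825/(525×149×10³) = 2.083×10⁻⁵ mm/N.
So P = 1.728 / 2.083×10⁻⁵ = 82.99 kN, tensile.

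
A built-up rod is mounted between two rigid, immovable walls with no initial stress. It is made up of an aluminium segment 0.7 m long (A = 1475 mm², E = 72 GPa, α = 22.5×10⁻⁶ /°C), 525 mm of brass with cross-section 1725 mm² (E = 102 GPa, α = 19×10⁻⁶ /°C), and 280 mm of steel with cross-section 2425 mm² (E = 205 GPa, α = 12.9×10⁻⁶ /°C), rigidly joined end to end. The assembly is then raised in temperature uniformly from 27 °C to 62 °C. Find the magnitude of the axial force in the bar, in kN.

With the walls removed the bar would change length by δ_free = Σ αᵢΔT Lᵢ = 22.5×10⁻⁶×35×700 + 19×10⁻⁶×35×525 + 12.9×10⁻⁶×35×280 = 1.027 mm.
Since the ends are fixed, an axial force P builds up, equal in every segment, with P · Σ Lᵢ/(AᵢEᵢ) = δ_free.
Σ Lᵢ/(AᵢEᵢ) = 700/(1475×72×10³) + 525/(1725×102×10³) + 280/(2425×205×10³) = 1.014×10⁻⁵ mm/N.
Hence P = δ_free / Σ(L/AE) = 1.027/1.014×10⁻⁵ = 101.3 kN (compressive).

P ≈ 101 kN (compressive)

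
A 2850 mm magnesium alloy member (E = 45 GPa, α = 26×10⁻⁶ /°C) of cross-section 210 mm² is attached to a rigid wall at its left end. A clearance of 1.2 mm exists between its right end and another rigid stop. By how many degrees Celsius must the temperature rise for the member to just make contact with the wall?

ΔT ≈ 16.2 °C

The gap closes when αΔT L = 1.2 mm, since the member is still unstressed at that instant.
ΔT = 1.2 / (26×10⁻⁶ × 2850) = 16.19 °C.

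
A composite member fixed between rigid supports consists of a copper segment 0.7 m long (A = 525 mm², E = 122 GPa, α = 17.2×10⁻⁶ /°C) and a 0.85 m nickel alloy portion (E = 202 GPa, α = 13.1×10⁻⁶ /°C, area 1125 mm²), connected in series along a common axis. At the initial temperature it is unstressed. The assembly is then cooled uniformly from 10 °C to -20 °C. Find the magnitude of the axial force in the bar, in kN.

P ≈ 47.4 kN (tensile)

If the supports were absent, the total length change would be Σ αᵢΔT Lᵢ = 17.2×10⁻⁶×30×700 + 13.1×10⁻⁶×30×850 = 0.6952 mm.
The rigid supports impose zero overall length change; the single axial force P common to all segments must satisfy P Σ Lᵢ/(AᵢEᵢ) = δ_free.
The series flexibility is Σ Lᵢ/(AᵢEᵢ) = 700/(525×122×10³) + 850/(1125×202×10³) = 1.467×10⁻⁵ mm/N.
So P = 0.6952 / 1.467×10⁻⁵ = 47.39 kN, tensile.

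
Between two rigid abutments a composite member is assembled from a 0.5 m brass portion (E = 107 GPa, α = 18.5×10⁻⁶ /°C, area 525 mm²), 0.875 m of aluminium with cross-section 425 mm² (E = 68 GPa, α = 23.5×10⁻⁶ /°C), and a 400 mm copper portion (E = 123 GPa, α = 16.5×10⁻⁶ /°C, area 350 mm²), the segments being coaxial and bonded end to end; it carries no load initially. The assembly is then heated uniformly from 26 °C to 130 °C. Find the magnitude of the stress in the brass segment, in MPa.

σ ≈ 149 MPa (compressive)

Free thermal expansion of the whole bar: Σ αᵢΔT Lᵢ = 18.5×10⁻⁶×104×500 + 23.5×10⁻⁶×104×875 + 16.5×10⁻⁶×104×400 = 3.787 mm.
The walls prevent any net length change, so an axial force P (same in every segment) develops. Compatibility: P · Σ Lᵢ/(AᵢEᵢ) = δ_free.
The series flexibility is Σ Lᵢ/(AᵢEᵢ) = 500/(525×107×10³) + 875/(425×68×10³) + 400/(350×123×10³) = 4.847×10⁻⁵ mm/N.
So P = 3.787 / 4.847×10⁻⁵ = 78.13 kN, compressive.
σ_{brass} = P / A = 78130 / 525 = 148.8 MPa.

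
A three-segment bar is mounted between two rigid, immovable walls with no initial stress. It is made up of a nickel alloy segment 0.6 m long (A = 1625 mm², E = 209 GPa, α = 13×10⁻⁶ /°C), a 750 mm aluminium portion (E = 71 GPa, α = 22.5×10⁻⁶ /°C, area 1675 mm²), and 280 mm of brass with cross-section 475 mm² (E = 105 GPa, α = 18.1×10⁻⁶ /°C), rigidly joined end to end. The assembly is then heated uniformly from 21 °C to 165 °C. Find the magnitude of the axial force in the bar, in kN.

P ≈ 313 kN (compressive)

If the supports were absent, the total length change would be Σ αᵢΔT Lᵢ = 13×10⁻⁶×144×600 + 22.5×10⁻⁶×144×750 + 18.1×10⁻⁶×144×280 = 4.283 mm.
Since the ends are fixed, an axial force P builds up, equal in every segment, with P · Σ Lᵢ/(AᵢEᵢ) = δ_free.
Σ Lᵢ/(AᵢEᵢ) = 600/(1625×209×10³) + 750/(1675×71×10³) + 280/(475×105×10³) = 1.369×10⁻⁵ mm/N.
So P = 4.283 / 1.369×10⁻⁵ = 312.9 kN, compressive.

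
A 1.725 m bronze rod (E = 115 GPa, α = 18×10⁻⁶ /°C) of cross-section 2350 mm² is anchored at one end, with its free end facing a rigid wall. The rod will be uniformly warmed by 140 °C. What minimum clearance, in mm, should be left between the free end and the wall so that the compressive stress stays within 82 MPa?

g ≈ 3.12 mm

With no wall the rod would lengthen by αΔT L = 18×10⁻⁶ × 140 × 1725 = 4.347 mm.
At the allowable stress the elastic shortening the wall may impose is σL/E = 82 × 1725 / (115×10³) = 1.23 mm.
So the gap has to take up the difference, g_min = δ_free − σL/E = 4.347 − 1.23 = 3.117 mm.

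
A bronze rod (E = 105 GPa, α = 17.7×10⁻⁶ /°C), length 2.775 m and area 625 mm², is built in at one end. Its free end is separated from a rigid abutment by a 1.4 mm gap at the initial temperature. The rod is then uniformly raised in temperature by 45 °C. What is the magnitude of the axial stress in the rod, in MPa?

σ ≈ 30.7 MPa (compressive)

Free thermal elongation = αΔT L = 17.7×10⁻⁶ × 45 × 2775 = 2.21 mm.
After closing the 1.4 mm clearance, 2.21 − 1.4 = 0.8103 mm of expansion remains to be suppressed by the wall.
Compatibility: PL/(AE) = 0.8103 mm, so σ = P/A = E × (0.8103/2775) = 30.66 MPa.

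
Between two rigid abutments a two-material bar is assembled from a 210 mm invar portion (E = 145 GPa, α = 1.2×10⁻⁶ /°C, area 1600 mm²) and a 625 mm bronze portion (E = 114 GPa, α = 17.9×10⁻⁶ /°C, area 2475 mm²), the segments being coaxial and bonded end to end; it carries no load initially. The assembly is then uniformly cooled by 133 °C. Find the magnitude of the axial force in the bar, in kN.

P ≈ 488 kN (tensile)

Free thermal contraction of the whole bar: Σ αᵢΔT Lᵢ = 1.2×10⁻⁶×133×210 + 17.9×10⁻⁶×133×625 = 1.521 mm.
Since the ends are fixed, an axial force P builds up, equal in every segment, with P · Σ Lᵢ/(AᵢEᵢ) = δ_free.
The series flexibility is Σ Lᵢ/(AᵢEᵢ) = 210/(1600×145×10³) + 625/(2475×114×10³) = 3.12×10⁻⁶ mm/N.
So P = 1.521 / 3.12×10⁻⁶ = 487.6 kN, tensile.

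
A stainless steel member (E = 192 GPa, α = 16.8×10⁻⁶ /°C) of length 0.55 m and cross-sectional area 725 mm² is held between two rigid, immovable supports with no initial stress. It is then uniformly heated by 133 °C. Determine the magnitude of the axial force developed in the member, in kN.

The ends cannot move, so σ = EαΔT = 192×10³ × 16.8×10⁻⁶ × 133 = 429 MPa.
Axial force P = σA = 429 × 725 = 311000 N = 311 kN, compressive.

P ≈ 311 kN (compressive)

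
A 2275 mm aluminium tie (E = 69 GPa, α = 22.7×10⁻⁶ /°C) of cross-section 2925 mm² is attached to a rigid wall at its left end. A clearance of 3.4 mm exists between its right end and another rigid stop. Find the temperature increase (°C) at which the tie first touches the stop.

The gap closes when αΔT L = 3.4 mm, since the tie is still unstressed at that instant.
So ΔT = g/(αL) = 3.4/(22.7×10⁻⁶ × 2275) = 65.84 °C.

ΔT ≈ 65.8 °C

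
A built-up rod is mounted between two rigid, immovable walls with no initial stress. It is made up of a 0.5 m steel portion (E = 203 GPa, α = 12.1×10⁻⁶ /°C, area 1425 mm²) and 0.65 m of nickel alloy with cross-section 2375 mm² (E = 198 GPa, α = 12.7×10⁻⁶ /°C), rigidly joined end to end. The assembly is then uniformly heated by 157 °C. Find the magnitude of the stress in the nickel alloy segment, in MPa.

With the walls removed the bar would change length by δ_free = Σ αᵢΔT Lᵢ = 12.1×10⁻⁶×157×500 + 12.7×10⁻⁶×157×650 = 2.246 mm.
Since the ends are fixed, an axial force P builds up, equal in every segment, with P · Σ Lᵢ/(AᵢEᵢ) = δ_free.
The series flexibility is Σ Lᵢ/(AᵢEᵢ) = 500/(1425×203×10³) + 650/(2375×198×10³) = 3.111×10⁻⁶ mm/N.
P = 2.246 / 3.111×10⁻⁶ = 722000 N = 722 kN, compressive.
σ_{nickel alloy} = P / A = 722000 / 2375 = 304 MPa.

σ ≈ 304 MPa (compressive)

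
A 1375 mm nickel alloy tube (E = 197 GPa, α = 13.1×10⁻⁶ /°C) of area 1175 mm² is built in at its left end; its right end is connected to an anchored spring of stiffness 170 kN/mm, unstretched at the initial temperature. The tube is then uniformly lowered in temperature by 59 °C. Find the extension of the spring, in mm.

δ ≈ 0.529 mm

If the spring were absent the tube would shorten by αΔT L = 13.1×10⁻⁶ × 59 × 1375 = 1.063 mm.
Let P be the tensile force in the spring. The tube extends elastically by PL/(AE) and the spring stretches by P/k; together these equal δ_free.
P [ L/(AE) + 1/k ] = δ_free → P [ 1375/(1175×197×10³) + 1/(170×10³) ] = 1.063.
P = 1.063 / 1.182×10⁻⁵ = 89890 N.
Spring extension = P/k = 89890/(170×10³) = 0.5288 mm.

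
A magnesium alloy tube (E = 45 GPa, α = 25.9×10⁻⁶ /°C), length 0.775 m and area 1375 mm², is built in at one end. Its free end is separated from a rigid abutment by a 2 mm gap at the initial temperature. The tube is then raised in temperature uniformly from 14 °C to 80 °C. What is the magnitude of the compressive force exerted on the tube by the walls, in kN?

If the wall were absent the tube would grow by αΔT L = 25.9×10⁻⁶ × 66 × 775 = 1.325 mm.
Since δ_free = 1.32 mm is less than the 2 mm gap, the tube never touches the wall. No axial force develops.

P ≈ 0 kN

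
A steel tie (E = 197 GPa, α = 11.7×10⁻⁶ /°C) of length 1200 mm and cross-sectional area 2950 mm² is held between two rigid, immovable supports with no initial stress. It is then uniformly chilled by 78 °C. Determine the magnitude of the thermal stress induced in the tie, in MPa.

With length fixed, the mechanical strain must cancel the thermal strain αΔT = 11.7×10⁻⁶ × 78 = 912.6×10⁻⁶.
σ = EαΔT = 197×10³ × 11.7×10⁻⁶ × 78 = 179.8 MPa (tensile; the tie is trying to contract).

σ ≈ 180 MPa (tensile)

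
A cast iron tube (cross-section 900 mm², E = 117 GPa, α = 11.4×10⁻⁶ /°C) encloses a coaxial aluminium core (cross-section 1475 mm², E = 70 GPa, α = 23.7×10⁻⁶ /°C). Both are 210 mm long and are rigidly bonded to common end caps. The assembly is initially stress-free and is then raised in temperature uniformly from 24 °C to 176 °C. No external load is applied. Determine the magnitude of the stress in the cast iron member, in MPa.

σ ≈ 108 MPa (tensile)

Both members must finish at the same length. With the larger α, the aluminium tends to over-expand; the plates restrain it, putting the aluminium in compression and the cast iron in tension. With no external load the two internal forces are equal and opposite, magnitude P.
Setting the final lengths equal and cancelling L: (α₁ − α₂)ΔT = P/(A₁E₁) + P/(A₂E₂).
|α₁ − α₂|·ΔT = 12.3×10⁻⁶ × 152 = 0.00187.
1/(A₁E₁) + 1/(A₂E₂) = 1/(900×117×10³) + 1/(1475×70×10³) = 1.918×10⁻⁸ N⁻¹.
So P = 0.00187 / 1.918×10⁻⁸ = 97.47 kN.
σ_{cast iron} = P/A₁ = 97470/900 = 108.3 MPa, tensile.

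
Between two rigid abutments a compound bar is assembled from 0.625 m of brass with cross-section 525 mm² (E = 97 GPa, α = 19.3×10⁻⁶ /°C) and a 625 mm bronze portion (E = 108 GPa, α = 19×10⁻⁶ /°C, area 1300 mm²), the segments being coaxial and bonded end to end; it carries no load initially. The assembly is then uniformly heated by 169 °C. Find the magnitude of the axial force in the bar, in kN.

P ≈ 242 kN (compressive)

With the walls removed the bar would change length by δ_free = Σ αᵢΔT Lᵢ = 19.3×10⁻⁶×169×625 + 19×10⁻⁶×169×625 = 4.045 mm.
The walls prevent any net length change, so an axial force P (same in every segment) develops. Compatibility: P · Σ Lᵢ/(AᵢEᵢ) = δ_free.
The series flexibility is Σ Lᵢ/(AᵢEᵢ) = 625/(525×97×10³) + 625/(1300×108×10³) = 1.672×10⁻⁵ mm/N.
P = 4.045 / 1.672×10⁻⁵ = 241900 N = 241.9 kN, compressive.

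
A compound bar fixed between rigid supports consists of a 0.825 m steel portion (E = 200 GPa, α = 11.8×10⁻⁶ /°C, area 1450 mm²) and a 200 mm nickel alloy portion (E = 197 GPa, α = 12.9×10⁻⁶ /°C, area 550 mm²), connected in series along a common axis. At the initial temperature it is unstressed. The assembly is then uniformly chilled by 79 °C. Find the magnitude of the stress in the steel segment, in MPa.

With the walls removed the bar would change length by δ_free = Σ αᵢΔT Lᵢ = 11.8×10⁻⁶×79×825 + 12.9×10⁻⁶×79×200 = 0.9729 mm.
The rigid supports impose zero overall length change; the single axial force P common to all segments must satisfy P Σ Lᵢ/(AᵢEᵢ) = δ_free.
Σ Lᵢ/(AᵢEᵢ) = 825/(1450×200×10³) + 200/(550×197×10³) = 4.691×10⁻⁶ mm/N.
So P = 0.9729 / 4.691×10⁻⁶ = 207.4 kN, tensile.
σ_{steel} = P / A = 207400 / 1450 = 143 MPa.

σ ≈ 143 MPa (tensile)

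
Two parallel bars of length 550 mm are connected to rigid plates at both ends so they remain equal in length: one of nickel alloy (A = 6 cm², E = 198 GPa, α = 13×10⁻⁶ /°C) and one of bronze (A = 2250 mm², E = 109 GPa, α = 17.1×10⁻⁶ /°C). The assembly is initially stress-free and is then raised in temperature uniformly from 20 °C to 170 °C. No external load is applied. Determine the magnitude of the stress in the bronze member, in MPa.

Equilibrium of a rigid end plate with no external load gives equal and opposite internal forces ±P in the two members. Since α_{bronze} > α_{nickel alloy}, heating drives the bronze into compression and the nickel alloy into tension.
Compatibility of the two members (thermal + elastic change equal): (α₁ − α₂)ΔT = P·[1/(A₁E₁) + 1/(A₂E₂)].
|α₁ − α₂|·ΔT = 4.1×10⁻⁶ × 150 = 0.000615.
1/(A₁E₁) + 1/(A₂E₂) = 1/(600×198×10³) + 1/(2250×109×10³) = 1.249×10⁻⁸ N⁻¹.
P = 0.000615 / 1.249×10⁻⁸ = 49220 N = 49.22 kN.
σ_{bronze} = P/A₂ = 49220/2250 = 21.88 MPa, compressive.

σ ≈ 21.9 MPa (compressive)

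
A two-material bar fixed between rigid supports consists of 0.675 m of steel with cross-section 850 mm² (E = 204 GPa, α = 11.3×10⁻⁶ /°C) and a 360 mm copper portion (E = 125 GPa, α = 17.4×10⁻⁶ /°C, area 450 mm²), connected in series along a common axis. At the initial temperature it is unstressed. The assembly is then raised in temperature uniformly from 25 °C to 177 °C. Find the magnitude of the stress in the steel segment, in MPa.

σ ≈ 241 MPa (compressive)

Free thermal expansion of the whole bar: Σ αᵢΔT Lᵢ = 11.3×10⁻⁶×152×675 + 17.4×10⁻⁶×152×360 = 2.112 mm.
The rigid supports impose zero overall length change; the single axial force P common to all segments must satisfy P Σ Lᵢ/(AᵢEᵢ) = δ_free.
The series flexibility is Σ Lᵢ/(AᵢEᵢ) = 675/(850×204×10³) + 360/(450×125×10³) = 1.029×10⁻⁵ mm/N.
So P = 2.112 / 1.029×10⁻⁵ = 205.1 kN, compressive.
σ_{steel} = P / A = 205100 / 850 = 241.3 MPa.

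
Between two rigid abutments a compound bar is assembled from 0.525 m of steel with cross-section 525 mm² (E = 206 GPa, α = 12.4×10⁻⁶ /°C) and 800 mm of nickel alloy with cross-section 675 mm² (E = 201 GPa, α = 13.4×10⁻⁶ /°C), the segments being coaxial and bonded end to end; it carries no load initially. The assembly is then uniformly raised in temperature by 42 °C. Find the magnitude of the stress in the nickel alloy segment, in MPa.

σ ≈ 99.7 MPa (compressive)

With the walls removed the bar would change length by δ_free = Σ αᵢΔT Lᵢ = 12.4×10⁻⁶×42×525 + 13.4×10⁻⁶×42×800 = 0.7237 mm.
The walls prevent any net length change, so an axial force P (same in every segment) develops. Compatibility: P · Σ Lᵢ/(AᵢEᵢ) = δ_free.
The series flexibility is Σ Lᵢ/(AᵢEᵢ) = 525/(525×206×10³) + 800/(675×201×10³) = 1.075×10⁻⁵ mm/N.
So P = 0.7237 / 1.075×10⁻⁵ = 67.31 kN, compressive.
σ_{nickel alloy} = P / A = 67310 / 675 = 99.72 MPa.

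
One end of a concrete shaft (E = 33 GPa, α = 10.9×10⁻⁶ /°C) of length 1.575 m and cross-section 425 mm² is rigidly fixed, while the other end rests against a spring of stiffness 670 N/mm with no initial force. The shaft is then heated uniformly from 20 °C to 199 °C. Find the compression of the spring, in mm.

δ ≈ 2.86 mm

The unrestrained thermal change is αΔT L = 10.9×10⁻⁶ × 179 × 1575 = 3.073 mm.
With a force P in the spring, the elastic change of the shaft is PL/(AE) and that of the spring is P/k; compatibility requires their sum to equal δ_free.
P [ L/(AE) + 1/k ] = δ_free → P [ 1575/(425×33×10³) + 1/(670) ] = 3.073.
P = 3.073 / 0.001605 = 1915 N.
Spring compression = P/k = 1915/(670) = 2.858 mm.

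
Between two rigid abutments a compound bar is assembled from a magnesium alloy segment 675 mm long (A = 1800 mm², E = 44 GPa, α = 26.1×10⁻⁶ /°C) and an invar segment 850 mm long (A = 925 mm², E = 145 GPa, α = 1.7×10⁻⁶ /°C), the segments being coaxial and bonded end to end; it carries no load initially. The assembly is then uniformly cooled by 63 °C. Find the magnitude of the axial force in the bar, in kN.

With the walls removed the bar would change length by δ_free = Σ αᵢΔT Lᵢ = 26.1×10⁻⁶×63×675 + 1.7×10⁻⁶×63×850 = 1.201 mm.
The walls prevent any net length change, so an axial force P (same in every segment) develops. Compatibility: P · Σ Lᵢ/(AᵢEᵢ) = δ_free.
Σ Lᵢ/(AᵢEᵢ) = 675/(1800×44×10³) + 850/(925×145×10³) = 1.486×10⁻⁵ mm/N.
So P = 1.201 / 1.486×10⁻⁵ = 80.82 kN, tensile.

P ≈ 80.8 kN (tensile)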